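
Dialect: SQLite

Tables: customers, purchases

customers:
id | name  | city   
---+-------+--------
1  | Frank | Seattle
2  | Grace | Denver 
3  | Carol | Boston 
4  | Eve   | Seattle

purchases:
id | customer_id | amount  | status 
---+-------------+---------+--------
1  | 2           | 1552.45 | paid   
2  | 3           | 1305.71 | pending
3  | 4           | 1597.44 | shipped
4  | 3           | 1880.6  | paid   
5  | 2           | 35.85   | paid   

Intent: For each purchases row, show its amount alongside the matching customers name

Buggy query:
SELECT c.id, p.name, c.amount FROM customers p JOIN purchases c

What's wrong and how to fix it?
Bug: Missing join condition: each purchases row is matched to all customers rows instead of just its own

Fix: Add ON c.customer_id = p.id to the JOIN

Corrected query:
SELECT c.id, p.name, c.amount FROM customers p JOIN purchases c ON c.customer_id = p.id

Result:
id | name  | amount 
---+-------+--------
1  | Grace | 1552.45
2  | Carol | 1305.71
3  | Eve   | 1597.44
4  | Carol | 1880.6 
5  | Grace | 35.85  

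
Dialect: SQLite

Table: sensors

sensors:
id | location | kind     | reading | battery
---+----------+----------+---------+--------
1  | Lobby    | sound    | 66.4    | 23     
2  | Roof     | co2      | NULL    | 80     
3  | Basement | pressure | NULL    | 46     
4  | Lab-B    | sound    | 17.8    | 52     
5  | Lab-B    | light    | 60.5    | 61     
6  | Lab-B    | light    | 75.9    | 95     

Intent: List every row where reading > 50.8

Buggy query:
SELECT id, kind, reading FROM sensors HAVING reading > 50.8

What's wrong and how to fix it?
Bug: This is a non-aggregate query (no GROUP BY, no aggregates), so in SQLite the HAVING clause is invalid here; a row-level condition belongs in WHERE

Fix: Use WHERE for row-level filtering

Corrected query:
SELECT id, kind, reading FROM sensors WHERE reading > 50.8

Result:
id | kind  | reading
---+-------+--------
1  | sound | 66.4   
5  | light | 60.5   
6  | light | 75.9   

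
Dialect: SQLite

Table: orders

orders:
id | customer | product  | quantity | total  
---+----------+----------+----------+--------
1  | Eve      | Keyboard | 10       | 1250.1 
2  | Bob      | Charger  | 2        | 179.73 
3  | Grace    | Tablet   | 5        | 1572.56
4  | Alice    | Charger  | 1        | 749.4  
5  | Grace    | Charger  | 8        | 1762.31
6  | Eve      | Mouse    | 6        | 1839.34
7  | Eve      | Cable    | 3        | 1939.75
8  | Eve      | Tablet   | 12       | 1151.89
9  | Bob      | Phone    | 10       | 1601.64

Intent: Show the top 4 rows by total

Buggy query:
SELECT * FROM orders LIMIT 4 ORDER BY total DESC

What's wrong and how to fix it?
Bug: ORDER BY cannot follow LIMIT; LIMIT is the final clause

Fix: Sort with ORDER BY, then apply LIMIT

Corrected query:
SELECT * FROM orders ORDER BY total DESC LIMIT 4

Result:
id | customer | product | quantity | total  
---+----------+---------+----------+--------
7  | Eve      | Cable   | 3        | 1939.75
6  | Eve      | Mouse   | 6        | 1839.34
5  | Grace    | Charger | 8        | 1762.31
9  | Bob      | Phone   | 10       | 1601.64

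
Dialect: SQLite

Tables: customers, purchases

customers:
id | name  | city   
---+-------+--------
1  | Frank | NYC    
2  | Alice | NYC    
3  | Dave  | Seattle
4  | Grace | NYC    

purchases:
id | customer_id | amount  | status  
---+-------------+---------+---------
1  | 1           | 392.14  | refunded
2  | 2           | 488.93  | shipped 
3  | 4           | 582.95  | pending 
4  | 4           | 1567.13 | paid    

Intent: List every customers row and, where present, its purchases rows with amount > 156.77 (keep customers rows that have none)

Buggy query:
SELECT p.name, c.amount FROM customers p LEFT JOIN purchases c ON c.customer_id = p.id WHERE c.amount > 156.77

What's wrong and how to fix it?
Bug: A WHERE condition on the right-hand table after LEFT JOIN drops unmatched parents

Fix: Put 'c.amount > 156.77' in the JOIN's ON clause instead of WHERE

Corrected query:
SELECT p.name, c.amount FROM customers p LEFT JOIN purchases c ON c.customer_id = p.id AND c.amount > 156.77

Result:
name  | amount 
------+--------
Frank | 392.14 
Alice | 488.93 
Dave  | NULL   
Grace | 582.95 
Grace | 1567.13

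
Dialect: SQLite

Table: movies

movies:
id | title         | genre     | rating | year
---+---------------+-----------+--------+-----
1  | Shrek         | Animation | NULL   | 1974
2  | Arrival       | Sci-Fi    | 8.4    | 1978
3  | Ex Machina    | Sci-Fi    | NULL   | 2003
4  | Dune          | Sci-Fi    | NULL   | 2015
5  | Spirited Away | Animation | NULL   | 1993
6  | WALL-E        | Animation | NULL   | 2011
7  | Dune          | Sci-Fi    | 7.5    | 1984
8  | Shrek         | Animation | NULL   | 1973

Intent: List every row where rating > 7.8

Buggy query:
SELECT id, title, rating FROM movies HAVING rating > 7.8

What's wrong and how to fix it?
Bug: This is a non-aggregate query (no GROUP BY, no aggregates), so in SQLite the HAVING clause is invalid here; a row-level condition belongs in WHERE

Fix: Replace HAVING with WHERE since the condition applies to individual rows

Corrected query:
SELECT id, title, rating FROM movies WHERE rating > 7.8

Result:
id | title   | rating
---+---------+-------
2  | Arrival | 8.4   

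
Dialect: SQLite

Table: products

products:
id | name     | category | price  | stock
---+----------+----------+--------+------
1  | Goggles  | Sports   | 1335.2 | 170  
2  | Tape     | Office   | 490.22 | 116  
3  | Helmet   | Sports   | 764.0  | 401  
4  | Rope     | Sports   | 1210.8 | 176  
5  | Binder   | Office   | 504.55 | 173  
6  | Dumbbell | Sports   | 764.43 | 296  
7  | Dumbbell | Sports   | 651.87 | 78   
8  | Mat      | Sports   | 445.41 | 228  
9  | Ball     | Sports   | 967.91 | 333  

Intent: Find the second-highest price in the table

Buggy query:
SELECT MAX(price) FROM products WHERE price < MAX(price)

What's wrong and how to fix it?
Bug: MAX(price) on the right of the comparison is an aggregate-in-WHERE error

Fix: Put the inner MAX in a scalar subquery

Corrected query:
SELECT MAX(price) FROM products WHERE price < (SELECT MAX(price) FROM products)

Result:
MAX(price)
----------
1210.8    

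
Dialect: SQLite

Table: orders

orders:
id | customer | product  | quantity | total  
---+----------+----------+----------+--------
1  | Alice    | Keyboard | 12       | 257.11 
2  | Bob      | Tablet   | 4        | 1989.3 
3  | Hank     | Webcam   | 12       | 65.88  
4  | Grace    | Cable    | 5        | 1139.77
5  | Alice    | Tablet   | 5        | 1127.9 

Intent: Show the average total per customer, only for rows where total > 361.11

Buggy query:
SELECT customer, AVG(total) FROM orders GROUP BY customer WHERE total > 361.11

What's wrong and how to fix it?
Bug: Row-level WHERE must come before GROUP BY in the clause order

Fix: Place WHERE between FROM and GROUP BY

Corrected query:
SELECT customer, AVG(total) FROM orders WHERE total > 361.11 GROUP BY customer

Result:
customer | AVG(total)
---------+-----------
Alice    | 1127.9    
Bob      | 1989.3    
Grace    | 1139.77   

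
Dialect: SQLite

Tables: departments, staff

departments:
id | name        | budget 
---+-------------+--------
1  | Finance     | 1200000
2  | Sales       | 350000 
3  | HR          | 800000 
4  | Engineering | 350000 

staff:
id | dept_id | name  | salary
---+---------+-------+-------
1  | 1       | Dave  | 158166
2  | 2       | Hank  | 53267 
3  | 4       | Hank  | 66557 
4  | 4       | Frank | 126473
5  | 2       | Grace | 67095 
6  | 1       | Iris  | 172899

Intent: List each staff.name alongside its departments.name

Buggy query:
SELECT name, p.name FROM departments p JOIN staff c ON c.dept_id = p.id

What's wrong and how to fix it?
Bug: 'name' exists in both joined tables, so the database can't tell which one is meant

Fix: Prefix ambiguous columns with the table alias

Corrected query:
SELECT c.name, p.name FROM departments p JOIN staff c ON c.dept_id = p.id

Result:
name  | name       
------+------------
Dave  | Finance    
Hank  | Sales      
Hank  | Engineering
Frank | Engineering
Grace | Sales      
Iris  | Finance    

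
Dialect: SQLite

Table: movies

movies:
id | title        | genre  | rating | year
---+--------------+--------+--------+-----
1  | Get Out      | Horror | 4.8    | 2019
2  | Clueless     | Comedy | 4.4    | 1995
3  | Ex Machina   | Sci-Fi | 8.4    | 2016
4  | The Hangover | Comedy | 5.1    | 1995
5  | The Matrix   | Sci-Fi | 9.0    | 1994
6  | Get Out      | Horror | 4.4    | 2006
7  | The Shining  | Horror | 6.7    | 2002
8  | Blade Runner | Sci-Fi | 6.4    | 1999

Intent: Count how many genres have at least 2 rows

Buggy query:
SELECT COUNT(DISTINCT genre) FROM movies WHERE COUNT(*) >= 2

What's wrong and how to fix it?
Bug: WHERE filters individual rows, not groups, so a group-level COUNT is invalid there

Fix: Use a subquery that GROUPs and filters with HAVING, then count its rows

Corrected query:
SELECT COUNT(*) FROM (SELECT genre FROM movies GROUP BY genre HAVING COUNT(*) >= 2)

Result:
COUNT(*)
--------
3       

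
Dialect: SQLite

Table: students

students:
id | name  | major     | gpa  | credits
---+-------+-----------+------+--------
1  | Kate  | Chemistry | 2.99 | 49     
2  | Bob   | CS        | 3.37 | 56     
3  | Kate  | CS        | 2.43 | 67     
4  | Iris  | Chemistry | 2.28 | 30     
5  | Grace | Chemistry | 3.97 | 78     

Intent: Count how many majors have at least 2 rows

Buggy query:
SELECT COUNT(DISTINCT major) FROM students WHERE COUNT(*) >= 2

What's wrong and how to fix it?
Bug: WHERE filters individual rows, not groups, so a group-level COUNT is invalid there

Fix: Use a subquery that GROUPs and filters with HAVING, then count its rows

Corrected query:
SELECT COUNT(*) FROM (SELECT major FROM students GROUP BY major HAVING COUNT(*) >= 2)

Result:
COUNT(*)
--------
2       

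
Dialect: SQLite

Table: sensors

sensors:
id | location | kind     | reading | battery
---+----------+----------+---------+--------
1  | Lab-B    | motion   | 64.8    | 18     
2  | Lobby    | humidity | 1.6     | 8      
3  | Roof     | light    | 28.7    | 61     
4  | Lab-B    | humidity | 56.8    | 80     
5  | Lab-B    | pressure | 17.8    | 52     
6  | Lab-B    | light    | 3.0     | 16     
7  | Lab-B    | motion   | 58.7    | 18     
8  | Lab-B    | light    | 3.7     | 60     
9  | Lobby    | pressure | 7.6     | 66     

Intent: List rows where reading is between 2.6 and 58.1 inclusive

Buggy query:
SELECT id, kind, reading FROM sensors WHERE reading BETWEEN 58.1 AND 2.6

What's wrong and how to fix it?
Bug: BETWEEN expects the lower bound first; with 58.1 AND 2.6 the range is empty

Fix: Write BETWEEN 2.6 AND 58.1

Corrected query:
SELECT id, kind, reading FROM sensors WHERE reading BETWEEN 2.6 AND 58.1

Result:
id | kind     | reading
---+----------+--------
3  | light    | 28.7   
4  | humidity | 56.8   
5  | pressure | 17.8   
6  | light    | 3      
8  | light    | 3.7    
9  | pressure | 7.6    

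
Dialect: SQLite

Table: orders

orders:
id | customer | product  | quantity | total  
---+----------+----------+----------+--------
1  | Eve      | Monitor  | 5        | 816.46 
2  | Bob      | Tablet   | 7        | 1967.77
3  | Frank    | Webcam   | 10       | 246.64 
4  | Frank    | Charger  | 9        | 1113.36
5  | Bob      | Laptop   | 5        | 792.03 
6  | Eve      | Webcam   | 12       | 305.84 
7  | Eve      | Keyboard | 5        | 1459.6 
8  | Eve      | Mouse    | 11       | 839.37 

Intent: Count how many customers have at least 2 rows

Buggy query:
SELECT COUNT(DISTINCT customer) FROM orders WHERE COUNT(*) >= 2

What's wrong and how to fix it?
Bug: COUNT(*) cannot appear in WHERE; the per-group count doesn't exist yet

Fix: Use a subquery that GROUPs and filters with HAVING, then count its rows

Corrected query:
SELECT COUNT(*) FROM (SELECT customer FROM orders GROUP BY customer HAVING COUNT(*) >= 2)

Result:
COUNT(*)
--------
3       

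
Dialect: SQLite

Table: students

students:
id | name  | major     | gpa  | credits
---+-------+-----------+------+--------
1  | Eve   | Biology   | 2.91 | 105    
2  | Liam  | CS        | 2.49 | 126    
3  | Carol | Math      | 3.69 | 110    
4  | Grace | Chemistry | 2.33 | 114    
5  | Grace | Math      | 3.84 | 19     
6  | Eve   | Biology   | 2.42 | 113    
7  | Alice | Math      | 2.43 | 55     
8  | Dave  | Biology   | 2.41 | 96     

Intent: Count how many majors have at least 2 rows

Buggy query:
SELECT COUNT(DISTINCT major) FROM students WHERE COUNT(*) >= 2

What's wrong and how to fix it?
Bug: COUNT(*) cannot appear in WHERE; the per-group count doesn't exist yet

Fix: Group first with HAVING COUNT(*) >= 2, then COUNT the resulting groups

Corrected query:
SELECT COUNT(*) FROM (SELECT major FROM students GROUP BY major HAVING COUNT(*) >= 2)

Result:
COUNT(*)
--------
2       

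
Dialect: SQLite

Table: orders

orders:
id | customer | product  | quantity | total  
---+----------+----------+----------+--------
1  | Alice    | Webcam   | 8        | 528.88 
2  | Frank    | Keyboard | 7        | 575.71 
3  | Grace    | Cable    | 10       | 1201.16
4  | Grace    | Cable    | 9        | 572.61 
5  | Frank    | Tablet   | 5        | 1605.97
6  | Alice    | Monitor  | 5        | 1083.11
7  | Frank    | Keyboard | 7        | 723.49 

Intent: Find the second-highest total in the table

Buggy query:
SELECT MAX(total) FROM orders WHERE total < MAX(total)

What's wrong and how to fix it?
Bug: The inner MAX is an aggregate inside WHERE, which is not allowed

Fix: Compute the overall MAX in a subquery, then take MAX of rows below it

Corrected query:
SELECT MAX(total) FROM orders WHERE total < (SELECT MAX(total) FROM orders)

Result:
MAX(total)
----------
1201.16   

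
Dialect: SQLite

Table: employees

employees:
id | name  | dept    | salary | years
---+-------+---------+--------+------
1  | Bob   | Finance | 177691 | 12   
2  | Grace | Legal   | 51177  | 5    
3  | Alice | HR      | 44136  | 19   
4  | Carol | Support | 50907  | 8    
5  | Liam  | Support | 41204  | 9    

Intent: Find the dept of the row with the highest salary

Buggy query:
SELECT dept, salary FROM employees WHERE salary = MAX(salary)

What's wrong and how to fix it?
Bug: WHERE is evaluated per row; an aggregate over the whole table isn't defined there

Fix: Wrap MAX in a scalar subquery so WHERE compares against a single value

Corrected query:
SELECT dept, salary FROM employees WHERE salary = (SELECT MAX(salary) FROM employees)

Result:
dept    | salary
--------+-------
Finance | 177691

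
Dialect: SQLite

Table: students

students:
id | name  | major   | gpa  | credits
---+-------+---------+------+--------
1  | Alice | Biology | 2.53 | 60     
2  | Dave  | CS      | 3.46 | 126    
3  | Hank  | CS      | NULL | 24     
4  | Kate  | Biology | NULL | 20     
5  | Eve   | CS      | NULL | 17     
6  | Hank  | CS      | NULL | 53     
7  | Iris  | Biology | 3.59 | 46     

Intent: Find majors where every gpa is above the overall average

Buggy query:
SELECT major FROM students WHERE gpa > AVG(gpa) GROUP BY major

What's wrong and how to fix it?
Bug: WHERE evaluates per row before aggregation, so AVG() is unavailable

Fix: Use a subquery for AVG and a HAVING MIN(...) filter so the condition holds for every row in the group

Corrected query:
SELECT major FROM students GROUP BY major HAVING MIN(gpa) > (SELECT AVG(gpa) FROM students)

Result:
major
-----
CS   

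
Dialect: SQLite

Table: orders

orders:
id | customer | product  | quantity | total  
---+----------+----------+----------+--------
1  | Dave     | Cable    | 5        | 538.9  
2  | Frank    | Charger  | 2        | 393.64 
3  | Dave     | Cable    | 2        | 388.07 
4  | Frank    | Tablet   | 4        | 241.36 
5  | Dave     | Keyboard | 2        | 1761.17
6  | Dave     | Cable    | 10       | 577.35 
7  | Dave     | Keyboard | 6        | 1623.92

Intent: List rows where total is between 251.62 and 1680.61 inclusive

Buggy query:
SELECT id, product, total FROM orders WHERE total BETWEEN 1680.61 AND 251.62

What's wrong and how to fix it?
Bug: The bounds are reversed; BETWEEN a AND b requires a <= b to match anything

Fix: Write BETWEEN 251.62 AND 1680.61

Corrected query:
SELECT id, product, total FROM orders WHERE total BETWEEN 251.62 AND 1680.61

Result:
id | product  | total  
---+----------+--------
1  | Cable    | 538.9  
2  | Charger  | 393.64 
3  | Cable    | 388.07 
6  | Cable    | 577.35 
7  | Keyboard | 1623.92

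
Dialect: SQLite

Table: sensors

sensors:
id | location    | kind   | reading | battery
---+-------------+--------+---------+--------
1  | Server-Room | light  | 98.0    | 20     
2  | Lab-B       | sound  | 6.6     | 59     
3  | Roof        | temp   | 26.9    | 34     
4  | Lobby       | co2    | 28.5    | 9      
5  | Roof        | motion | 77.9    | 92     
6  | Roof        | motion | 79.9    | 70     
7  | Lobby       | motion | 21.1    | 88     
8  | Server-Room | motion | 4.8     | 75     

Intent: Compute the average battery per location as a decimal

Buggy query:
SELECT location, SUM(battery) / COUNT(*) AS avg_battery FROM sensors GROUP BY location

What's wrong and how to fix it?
Bug: SUM(battery) and COUNT(*) are both integers; the division truncates the fractional part

Fix: Multiply by 1.0 (or CAST to REAL) to force floating-point division

Corrected query:
SELECT location, SUM(battery) * 1.0 / COUNT(*) AS avg_battery FROM sensors GROUP BY location

Result:
location    | avg_battery
------------+------------
Lab-B       | 59         
Lobby       | 48.5       
Roof        | 65.333333  
Server-Room | 47.5       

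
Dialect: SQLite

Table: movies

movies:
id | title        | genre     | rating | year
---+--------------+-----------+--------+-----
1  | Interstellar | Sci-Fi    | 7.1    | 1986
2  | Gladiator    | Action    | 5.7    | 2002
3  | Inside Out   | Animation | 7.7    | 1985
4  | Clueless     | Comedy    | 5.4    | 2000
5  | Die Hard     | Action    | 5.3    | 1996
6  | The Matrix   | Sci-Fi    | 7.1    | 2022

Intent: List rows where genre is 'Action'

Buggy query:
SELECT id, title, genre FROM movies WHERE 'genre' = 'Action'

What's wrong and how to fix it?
Bug: 'genre' in single quotes is a string literal, not the column; the comparison is literal-vs-literal and never true

Fix: Reference the column as genre without single quotes

Corrected query:
SELECT id, title, genre FROM movies WHERE genre = 'Action'

Result:
id | title     | genre 
---+-----------+-------
2  | Gladiator | Action
5  | Die Hard  | Action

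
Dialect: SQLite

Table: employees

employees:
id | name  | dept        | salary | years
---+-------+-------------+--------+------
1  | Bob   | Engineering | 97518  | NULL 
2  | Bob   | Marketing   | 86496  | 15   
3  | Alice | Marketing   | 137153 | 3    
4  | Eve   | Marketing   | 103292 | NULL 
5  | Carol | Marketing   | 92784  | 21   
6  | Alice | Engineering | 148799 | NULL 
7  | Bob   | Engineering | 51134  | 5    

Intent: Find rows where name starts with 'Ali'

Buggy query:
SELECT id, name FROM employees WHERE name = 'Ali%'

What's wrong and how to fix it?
Bug: Wildcards only work with LIKE; '=' treats '%' as a literal character

Fix: Use LIKE for wildcard pattern matching

Corrected query:
SELECT id, name FROM employees WHERE name LIKE 'Ali%'

Result:
id | name 
---+------
3  | Alice
6  | Alice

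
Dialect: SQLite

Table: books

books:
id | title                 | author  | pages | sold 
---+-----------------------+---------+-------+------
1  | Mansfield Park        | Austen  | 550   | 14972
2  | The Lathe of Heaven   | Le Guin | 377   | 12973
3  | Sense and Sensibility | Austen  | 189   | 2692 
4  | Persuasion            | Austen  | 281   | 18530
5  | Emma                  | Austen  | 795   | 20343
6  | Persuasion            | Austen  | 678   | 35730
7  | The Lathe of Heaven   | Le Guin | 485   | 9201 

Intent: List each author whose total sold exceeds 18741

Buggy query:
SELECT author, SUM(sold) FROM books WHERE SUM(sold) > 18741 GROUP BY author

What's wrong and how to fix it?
Bug: SUM(sold) is an aggregate, but WHERE filters rows before aggregation

Fix: Use HAVING (which filters groups after aggregation) instead of WHERE

Corrected query:
SELECT author, SUM(sold) FROM books GROUP BY author HAVING SUM(sold) > 18741

Result:
author  | SUM(sold)
--------+----------
Austen  | 92267    
Le Guin | 22174    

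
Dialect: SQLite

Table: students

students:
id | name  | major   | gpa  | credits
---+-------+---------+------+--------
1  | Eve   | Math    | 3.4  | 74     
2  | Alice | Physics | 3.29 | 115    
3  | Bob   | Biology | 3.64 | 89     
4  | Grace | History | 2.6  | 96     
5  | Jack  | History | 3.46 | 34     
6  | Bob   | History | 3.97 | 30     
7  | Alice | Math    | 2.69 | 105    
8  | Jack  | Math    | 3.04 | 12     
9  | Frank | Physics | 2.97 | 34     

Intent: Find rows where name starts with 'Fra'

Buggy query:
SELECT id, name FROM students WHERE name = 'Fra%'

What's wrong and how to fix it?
Bug: '=' compares the literal string including the % character; pattern matching needs LIKE

Fix: Replace '=' with LIKE so 'Fra%' is treated as a pattern

Corrected query:
SELECT id, name FROM students WHERE name LIKE 'Fra%'

Result:
id | name 
---+------
9  | Frank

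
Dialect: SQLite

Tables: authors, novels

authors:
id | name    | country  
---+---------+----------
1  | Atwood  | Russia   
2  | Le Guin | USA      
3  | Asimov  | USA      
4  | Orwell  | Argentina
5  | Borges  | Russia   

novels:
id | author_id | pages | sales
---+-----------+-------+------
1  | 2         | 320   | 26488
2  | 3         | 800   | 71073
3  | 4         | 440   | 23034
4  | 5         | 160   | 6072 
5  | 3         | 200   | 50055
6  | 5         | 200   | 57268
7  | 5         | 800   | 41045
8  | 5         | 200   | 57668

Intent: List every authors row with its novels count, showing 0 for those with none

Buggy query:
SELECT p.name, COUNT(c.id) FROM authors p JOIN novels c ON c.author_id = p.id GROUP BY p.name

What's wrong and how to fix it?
Bug: INNER JOIN drops authors rows that have no matching novels rows

Fix: Switch to LEFT JOIN to retain unmatched parent rows

Corrected query:
SELECT p.name, COUNT(c.id) FROM authors p LEFT JOIN novels c ON c.author_id = p.id GROUP BY p.name

Result:
name    | COUNT(c.id)
--------+------------
Asimov  | 2          
Atwood  | 0          
Borges  | 4          
Le Guin | 1          
Orwell  | 1          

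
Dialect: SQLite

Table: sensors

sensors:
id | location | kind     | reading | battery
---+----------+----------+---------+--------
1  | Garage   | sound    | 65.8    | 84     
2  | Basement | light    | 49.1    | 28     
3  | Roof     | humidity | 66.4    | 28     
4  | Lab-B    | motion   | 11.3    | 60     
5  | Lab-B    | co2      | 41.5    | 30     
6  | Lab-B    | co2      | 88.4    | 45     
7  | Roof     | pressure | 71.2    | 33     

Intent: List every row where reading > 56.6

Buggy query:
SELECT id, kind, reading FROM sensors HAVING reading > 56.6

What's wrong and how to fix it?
Bug: HAVING filters the output of aggregation, but this query has no GROUP BY and no aggregate functions, so SQLite rejects it (HAVING clause on a non-aggregate query); the condition here is per row

Fix: Use WHERE for row-level filtering

Corrected query:
SELECT id, kind, reading FROM sensors WHERE reading > 56.6

Result:
id | kind     | reading
---+----------+--------
1  | sound    | 65.8   
3  | humidity | 66.4   
6  | co2      | 88.4   
7  | pressure | 71.2   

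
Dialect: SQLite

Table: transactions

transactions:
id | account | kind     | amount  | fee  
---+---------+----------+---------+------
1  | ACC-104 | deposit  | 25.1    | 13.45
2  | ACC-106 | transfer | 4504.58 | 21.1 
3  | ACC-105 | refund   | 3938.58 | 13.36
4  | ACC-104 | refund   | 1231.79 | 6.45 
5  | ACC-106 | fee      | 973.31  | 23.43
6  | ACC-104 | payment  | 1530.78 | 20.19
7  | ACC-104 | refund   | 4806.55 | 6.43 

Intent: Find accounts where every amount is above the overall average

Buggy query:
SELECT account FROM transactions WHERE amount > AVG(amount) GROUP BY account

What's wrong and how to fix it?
Bug: AVG() is an aggregate; it can't sit directly in WHERE

Fix: Compute the overall average in a scalar subquery and compare each group's MIN against it in HAVING

Corrected query:
SELECT account FROM transactions GROUP BY account HAVING MIN(amount) > (SELECT AVG(amount) FROM transactions)

Result:
account
-------
ACC-105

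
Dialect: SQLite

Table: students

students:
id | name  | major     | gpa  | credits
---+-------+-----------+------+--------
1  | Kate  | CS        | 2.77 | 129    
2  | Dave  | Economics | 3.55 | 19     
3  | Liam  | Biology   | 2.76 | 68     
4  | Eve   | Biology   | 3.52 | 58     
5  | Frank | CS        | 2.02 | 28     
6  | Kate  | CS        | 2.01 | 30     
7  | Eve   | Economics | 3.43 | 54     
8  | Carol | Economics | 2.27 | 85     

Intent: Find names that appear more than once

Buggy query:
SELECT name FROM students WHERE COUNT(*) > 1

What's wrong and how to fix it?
Bug: COUNT(*) is an aggregate and cannot be used in WHERE

Fix: GROUP BY name, then filter groups with HAVING COUNT(*) > 1

Corrected query:
SELECT name FROM students GROUP BY name HAVING COUNT(*) > 1

Result:
name
----
Eve 
Kate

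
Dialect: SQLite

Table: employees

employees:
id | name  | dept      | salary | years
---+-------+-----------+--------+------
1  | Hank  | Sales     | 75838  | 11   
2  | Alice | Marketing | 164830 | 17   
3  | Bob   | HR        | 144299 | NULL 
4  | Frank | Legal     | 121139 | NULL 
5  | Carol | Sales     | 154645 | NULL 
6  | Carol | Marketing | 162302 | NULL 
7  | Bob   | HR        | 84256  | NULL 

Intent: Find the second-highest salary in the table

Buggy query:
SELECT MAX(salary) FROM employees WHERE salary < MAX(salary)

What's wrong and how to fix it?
Bug: The inner MAX is an aggregate inside WHERE, which is not allowed

Fix: Compute the overall MAX in a subquery, then take MAX of rows below it

Corrected query:
SELECT MAX(salary) FROM employees WHERE salary < (SELECT MAX(salary) FROM employees)

Result:
MAX(salary)
-----------
162302     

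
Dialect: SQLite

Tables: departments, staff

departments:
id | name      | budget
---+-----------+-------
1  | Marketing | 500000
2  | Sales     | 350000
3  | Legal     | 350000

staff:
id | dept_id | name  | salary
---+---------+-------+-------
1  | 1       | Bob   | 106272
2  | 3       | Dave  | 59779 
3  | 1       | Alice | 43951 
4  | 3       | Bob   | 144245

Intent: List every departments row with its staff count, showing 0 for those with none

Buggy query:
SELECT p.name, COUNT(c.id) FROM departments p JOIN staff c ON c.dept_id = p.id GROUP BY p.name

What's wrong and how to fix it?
Bug: An inner join excludes parents with zero children

Fix: Switch to LEFT JOIN to retain unmatched parent rows

Corrected query:
SELECT p.name, COUNT(c.id) FROM departments p LEFT JOIN staff c ON c.dept_id = p.id GROUP BY p.name

Result:
name      | COUNT(c.id)
----------+------------
Legal     | 2          
Marketing | 2          
Sales     | 0          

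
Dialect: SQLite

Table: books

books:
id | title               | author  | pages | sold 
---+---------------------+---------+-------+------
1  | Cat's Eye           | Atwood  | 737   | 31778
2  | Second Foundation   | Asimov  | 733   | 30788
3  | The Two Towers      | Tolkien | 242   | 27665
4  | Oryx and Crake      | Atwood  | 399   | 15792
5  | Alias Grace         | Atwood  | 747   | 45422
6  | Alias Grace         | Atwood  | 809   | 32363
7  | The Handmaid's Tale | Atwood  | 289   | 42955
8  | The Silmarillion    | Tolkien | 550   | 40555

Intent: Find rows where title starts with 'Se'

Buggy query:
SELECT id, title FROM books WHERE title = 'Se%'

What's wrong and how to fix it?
Bug: Wildcards only work with LIKE; '=' treats '%' as a literal character

Fix: Use LIKE for wildcard pattern matching

Corrected query:
SELECT id, title FROM books WHERE title LIKE 'Se%'

Result:
id | title            
---+------------------
2  | Second Foundation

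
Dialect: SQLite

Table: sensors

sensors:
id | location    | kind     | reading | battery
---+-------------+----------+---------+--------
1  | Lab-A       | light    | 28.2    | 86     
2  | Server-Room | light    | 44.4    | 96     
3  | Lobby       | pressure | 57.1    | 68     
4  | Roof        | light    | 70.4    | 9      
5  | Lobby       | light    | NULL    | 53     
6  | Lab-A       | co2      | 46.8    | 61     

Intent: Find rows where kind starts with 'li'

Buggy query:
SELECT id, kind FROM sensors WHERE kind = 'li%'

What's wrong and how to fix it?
Bug: Wildcards only work with LIKE; '=' treats '%' as a literal character

Fix: Replace '=' with LIKE so 'li%' is treated as a pattern

Corrected query:
SELECT id, kind FROM sensors WHERE kind LIKE 'li%'

Result:
id | kind 
---+------
1  | light
2  | light
4  | light
5  | light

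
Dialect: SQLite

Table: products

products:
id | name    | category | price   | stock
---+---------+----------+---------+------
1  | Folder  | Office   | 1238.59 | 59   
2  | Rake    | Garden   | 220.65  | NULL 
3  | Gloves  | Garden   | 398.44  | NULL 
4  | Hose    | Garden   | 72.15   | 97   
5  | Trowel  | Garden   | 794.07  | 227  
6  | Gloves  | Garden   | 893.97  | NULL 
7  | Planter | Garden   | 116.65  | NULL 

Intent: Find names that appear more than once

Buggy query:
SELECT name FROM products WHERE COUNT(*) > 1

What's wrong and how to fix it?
Bug: COUNT(*) is an aggregate and cannot be used in WHERE

Fix: Group first, then use HAVING for the count condition

Corrected query:
SELECT name FROM products GROUP BY name HAVING COUNT(*) > 1

Result:
name  
------
Gloves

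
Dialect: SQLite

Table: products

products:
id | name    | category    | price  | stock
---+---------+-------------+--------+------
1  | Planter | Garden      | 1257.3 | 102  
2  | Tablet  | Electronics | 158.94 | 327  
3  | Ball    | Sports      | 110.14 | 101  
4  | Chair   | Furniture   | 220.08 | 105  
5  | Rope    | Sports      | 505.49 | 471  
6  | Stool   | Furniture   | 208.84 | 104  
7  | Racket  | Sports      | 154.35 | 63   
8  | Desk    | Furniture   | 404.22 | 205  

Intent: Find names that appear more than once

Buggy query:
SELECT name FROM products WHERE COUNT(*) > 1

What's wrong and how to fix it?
Bug: WHERE can't reference COUNT(*); aggregates are computed after WHERE

Fix: Group first, then use HAVING for the count condition

Corrected query:
SELECT name FROM products GROUP BY name HAVING COUNT(*) > 1

Result:
(no rows)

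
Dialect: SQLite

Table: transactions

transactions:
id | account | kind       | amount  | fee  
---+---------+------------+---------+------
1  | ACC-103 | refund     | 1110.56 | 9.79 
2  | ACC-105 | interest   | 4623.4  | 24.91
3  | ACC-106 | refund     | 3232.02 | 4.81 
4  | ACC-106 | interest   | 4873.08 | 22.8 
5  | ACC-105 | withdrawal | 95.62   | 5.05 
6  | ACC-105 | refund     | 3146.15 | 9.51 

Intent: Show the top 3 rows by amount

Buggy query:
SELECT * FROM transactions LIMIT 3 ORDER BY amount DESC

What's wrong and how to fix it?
Bug: LIMIT must come after ORDER BY

Fix: Swap the clauses: ORDER BY first, then LIMIT

Corrected query:
SELECT * FROM transactions ORDER BY amount DESC LIMIT 3

Result:
id | account | kind     | amount  | fee  
---+---------+----------+---------+------
4  | ACC-106 | interest | 4873.08 | 22.8 
2  | ACC-105 | interest | 4623.4  | 24.91
3  | ACC-106 | refund   | 3232.02 | 4.81 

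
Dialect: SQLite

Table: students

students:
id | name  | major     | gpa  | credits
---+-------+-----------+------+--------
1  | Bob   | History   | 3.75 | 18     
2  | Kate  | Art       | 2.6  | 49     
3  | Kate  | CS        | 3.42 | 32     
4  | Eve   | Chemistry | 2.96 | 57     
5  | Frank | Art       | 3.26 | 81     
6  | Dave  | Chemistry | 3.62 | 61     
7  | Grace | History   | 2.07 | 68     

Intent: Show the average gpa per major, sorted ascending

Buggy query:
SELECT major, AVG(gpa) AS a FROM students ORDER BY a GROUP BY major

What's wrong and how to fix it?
Bug: ORDER BY appears before GROUP BY; SQL clause order requires GROUP BY first

Fix: Reorder: SELECT … FROM … GROUP BY … ORDER BY …

Corrected query:
SELECT major, AVG(gpa) AS a FROM students GROUP BY major ORDER BY a

Result:
major     | a   
----------+-----
History   | 2.91
Art       | 2.93
Chemistry | 3.29
CS        | 3.42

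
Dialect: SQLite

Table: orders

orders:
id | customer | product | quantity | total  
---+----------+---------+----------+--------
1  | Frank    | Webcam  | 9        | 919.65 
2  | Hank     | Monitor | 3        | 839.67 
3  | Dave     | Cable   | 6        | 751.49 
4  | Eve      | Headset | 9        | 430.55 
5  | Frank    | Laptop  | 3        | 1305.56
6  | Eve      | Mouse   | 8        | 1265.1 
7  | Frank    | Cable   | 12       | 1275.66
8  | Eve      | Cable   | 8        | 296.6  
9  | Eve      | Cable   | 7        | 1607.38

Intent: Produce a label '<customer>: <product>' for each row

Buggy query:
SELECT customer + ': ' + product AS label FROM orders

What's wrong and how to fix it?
Bug: '+' is numeric addition; on text columns SQLite converts them to 0 instead of concatenating

Fix: Use the || operator for string concatenation

Corrected query:
SELECT customer || ': ' || product AS label FROM orders

Result:
label        
-------------
Frank: Webcam
Hank: Monitor
Dave: Cable  
Eve: Headset 
Frank: Laptop
Eve: Mouse   
Frank: Cable 
Eve: Cable   
Eve: Cable   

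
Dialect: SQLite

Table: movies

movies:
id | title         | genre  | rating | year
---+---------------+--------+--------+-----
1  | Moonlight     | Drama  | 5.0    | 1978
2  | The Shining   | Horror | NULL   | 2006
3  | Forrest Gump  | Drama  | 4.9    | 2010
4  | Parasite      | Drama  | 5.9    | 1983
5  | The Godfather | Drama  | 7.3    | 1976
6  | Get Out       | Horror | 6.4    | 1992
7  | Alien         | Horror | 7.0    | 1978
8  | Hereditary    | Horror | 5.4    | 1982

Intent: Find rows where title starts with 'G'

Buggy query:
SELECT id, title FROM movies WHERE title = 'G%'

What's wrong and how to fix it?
Bug: '=' compares the literal string including the % character; pattern matching needs LIKE

Fix: Use LIKE for wildcard pattern matching

Corrected query:
SELECT id, title FROM movies WHERE title LIKE 'G%'

Result:
id | title  
---+--------
6  | Get Out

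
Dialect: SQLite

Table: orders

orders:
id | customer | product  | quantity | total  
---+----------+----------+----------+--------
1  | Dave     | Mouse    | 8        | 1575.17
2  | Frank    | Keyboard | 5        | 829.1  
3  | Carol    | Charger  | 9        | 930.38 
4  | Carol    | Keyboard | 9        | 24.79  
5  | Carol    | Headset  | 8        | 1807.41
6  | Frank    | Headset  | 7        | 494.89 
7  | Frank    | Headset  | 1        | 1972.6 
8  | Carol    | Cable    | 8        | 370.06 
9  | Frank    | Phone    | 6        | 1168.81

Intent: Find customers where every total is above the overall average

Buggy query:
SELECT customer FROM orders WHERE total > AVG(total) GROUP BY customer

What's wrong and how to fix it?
Bug: AVG() is an aggregate; it can't sit directly in WHERE

Fix: Use a subquery for AVG and a HAVING MIN(...) filter so the condition holds for every row in the group

Corrected query:
SELECT customer FROM orders GROUP BY customer HAVING MIN(total) > (SELECT AVG(total) FROM orders)

Result:
customer
--------
Dave    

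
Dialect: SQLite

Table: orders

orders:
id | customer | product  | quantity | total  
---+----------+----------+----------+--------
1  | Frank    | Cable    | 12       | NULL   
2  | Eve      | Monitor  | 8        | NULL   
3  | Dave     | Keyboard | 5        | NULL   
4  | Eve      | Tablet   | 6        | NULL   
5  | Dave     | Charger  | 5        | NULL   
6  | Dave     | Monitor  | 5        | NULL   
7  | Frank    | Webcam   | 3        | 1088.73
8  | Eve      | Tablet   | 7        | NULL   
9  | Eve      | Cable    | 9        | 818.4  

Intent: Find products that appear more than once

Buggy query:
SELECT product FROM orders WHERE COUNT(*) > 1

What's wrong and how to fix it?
Bug: COUNT(*) is an aggregate and cannot be used in WHERE

Fix: Group first, then use HAVING for the count condition

Corrected query:
SELECT product FROM orders GROUP BY product HAVING COUNT(*) > 1

Result:
product
-------
Cable  
Monitor
Tablet 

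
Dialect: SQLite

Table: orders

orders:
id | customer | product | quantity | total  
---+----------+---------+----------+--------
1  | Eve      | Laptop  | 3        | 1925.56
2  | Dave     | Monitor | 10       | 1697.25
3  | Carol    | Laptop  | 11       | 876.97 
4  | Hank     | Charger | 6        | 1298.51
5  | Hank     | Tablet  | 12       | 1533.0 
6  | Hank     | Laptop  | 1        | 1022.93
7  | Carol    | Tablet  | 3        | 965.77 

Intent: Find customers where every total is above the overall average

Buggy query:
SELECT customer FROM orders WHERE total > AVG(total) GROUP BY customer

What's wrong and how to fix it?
Bug: AVG() is an aggregate; it can't sit directly in WHERE

Fix: Compute the overall average in a scalar subquery and compare each group's MIN against it in HAVING

Corrected query:
SELECT customer FROM orders GROUP BY customer HAVING MIN(total) > (SELECT AVG(total) FROM orders)

Result:
customer
--------
Dave    
Eve     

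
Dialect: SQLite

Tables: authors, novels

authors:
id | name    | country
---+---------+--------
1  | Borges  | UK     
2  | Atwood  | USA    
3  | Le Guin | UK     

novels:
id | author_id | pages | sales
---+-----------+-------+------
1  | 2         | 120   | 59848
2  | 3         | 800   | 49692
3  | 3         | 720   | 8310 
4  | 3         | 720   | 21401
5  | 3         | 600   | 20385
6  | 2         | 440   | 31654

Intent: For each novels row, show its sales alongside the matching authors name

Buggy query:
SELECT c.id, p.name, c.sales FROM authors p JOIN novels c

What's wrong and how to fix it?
Bug: JOIN with no ON clause produces a cartesian product; every novels row pairs with every authors row

Fix: Specify the join condition linking the foreign key to the parent id

Corrected query:
SELECT c.id, p.name, c.sales FROM authors p JOIN novels c ON c.author_id = p.id

Result:
id | name    | sales
---+---------+------
1  | Atwood  | 59848
2  | Le Guin | 49692
3  | Le Guin | 8310 
4  | Le Guin | 21401
5  | Le Guin | 20385
6  | Atwood  | 31654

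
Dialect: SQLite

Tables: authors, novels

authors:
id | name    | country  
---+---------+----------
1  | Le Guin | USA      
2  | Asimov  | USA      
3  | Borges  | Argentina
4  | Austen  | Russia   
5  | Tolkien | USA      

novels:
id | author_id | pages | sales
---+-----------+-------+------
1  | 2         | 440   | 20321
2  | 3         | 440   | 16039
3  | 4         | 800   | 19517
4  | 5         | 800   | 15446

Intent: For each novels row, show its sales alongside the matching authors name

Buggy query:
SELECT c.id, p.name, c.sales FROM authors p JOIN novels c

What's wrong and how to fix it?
Bug: JOIN with no ON clause produces a cartesian product; every novels row pairs with every authors row

Fix: Specify the join condition linking the foreign key to the parent id

Corrected query:
SELECT c.id, p.name, c.sales FROM authors p JOIN novels c ON c.author_id = p.id

Result:
id | name    | sales
---+---------+------
1  | Asimov  | 20321
2  | Borges  | 16039
3  | Austen  | 19517
4  | Tolkien | 15446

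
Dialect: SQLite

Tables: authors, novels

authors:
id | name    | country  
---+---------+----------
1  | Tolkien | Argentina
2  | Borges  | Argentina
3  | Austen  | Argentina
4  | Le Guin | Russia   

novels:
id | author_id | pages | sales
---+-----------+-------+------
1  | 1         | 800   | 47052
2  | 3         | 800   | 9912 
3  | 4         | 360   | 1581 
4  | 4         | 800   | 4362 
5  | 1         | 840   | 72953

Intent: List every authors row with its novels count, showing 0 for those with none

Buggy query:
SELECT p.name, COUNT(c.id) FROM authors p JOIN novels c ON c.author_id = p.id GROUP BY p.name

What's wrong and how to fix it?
Bug: An inner join excludes parents with zero children

Fix: Use LEFT JOIN so parents without children still appear (COUNT(c.id) gives 0)

Corrected query:
SELECT p.name, COUNT(c.id) FROM authors p LEFT JOIN novels c ON c.author_id = p.id GROUP BY p.name

Result:
name    | COUNT(c.id)
--------+------------
Austen  | 1          
Borges  | 0          
Le Guin | 2          
Tolkien | 2          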